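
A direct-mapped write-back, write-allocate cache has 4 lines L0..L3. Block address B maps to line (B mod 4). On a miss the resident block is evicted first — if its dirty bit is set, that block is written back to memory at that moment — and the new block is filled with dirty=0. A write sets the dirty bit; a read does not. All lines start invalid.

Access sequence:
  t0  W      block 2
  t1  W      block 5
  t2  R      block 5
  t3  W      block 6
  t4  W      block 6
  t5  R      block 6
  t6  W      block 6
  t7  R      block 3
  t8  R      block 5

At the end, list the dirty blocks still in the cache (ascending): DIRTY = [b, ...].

0: W B2 -> L2 miss  d=D]
1: W B5 -> L1 miss  d=D]
2: R B5 -> L1 hit  d=D]
3: W B6 -> L2 miss wb->B2  d=D]
4: W B6 -> L2 hit  d=D]
5: R B6 -> L2 hit  d=D]
6: W B6 -> L2 hit  d=D]
7: R B3 -> L3 miss  d=-]
8: R B5 -> L1 hit  d=D]

DIRTY = [5, 6]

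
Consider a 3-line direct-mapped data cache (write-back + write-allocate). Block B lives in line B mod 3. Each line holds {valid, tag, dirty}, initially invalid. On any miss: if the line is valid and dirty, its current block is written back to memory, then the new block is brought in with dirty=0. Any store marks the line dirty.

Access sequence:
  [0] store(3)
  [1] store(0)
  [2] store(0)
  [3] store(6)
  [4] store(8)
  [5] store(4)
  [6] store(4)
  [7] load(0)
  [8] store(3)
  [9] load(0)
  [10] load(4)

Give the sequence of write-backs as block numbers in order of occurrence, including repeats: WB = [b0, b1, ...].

WB = [3, 0, 6, 3]

0: W B3 → L0 miss [D]
1: W B0 → L0 miss wb→B3 [D]
2: W B0 → L0 hit [D]
3: W B6 → L0 miss wb→B0 [D]
4: W B8 → L2 miss [D]
5: W B4 → L1 miss [D]
6: W B4 → L1 hit [D]
7: R B0 → L0 miss wb→B6 [-]
8: W B3 → L0 miss [D]
9: R B0 → L0 miss wb→B3 [-]
10: R B4 → L1 hit [D]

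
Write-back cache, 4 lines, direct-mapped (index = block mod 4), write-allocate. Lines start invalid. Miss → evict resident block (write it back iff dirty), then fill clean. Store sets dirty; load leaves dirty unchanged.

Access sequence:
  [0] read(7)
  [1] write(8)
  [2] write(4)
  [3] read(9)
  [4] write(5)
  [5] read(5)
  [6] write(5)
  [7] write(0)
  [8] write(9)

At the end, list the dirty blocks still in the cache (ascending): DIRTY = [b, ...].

DIRTY = [0, 9]

  0 | R B7 → L3 miss [-]
  1 | W B8 → L0 miss [D]
  2 | W B4 → L0 miss wb→B8 [D]
  3 | R B9 → L1 miss [-]
  4 | W B5 → L1 miss [D]
  5 | R B5 → L1 hit [D]
  6 | W B5 → L1 hit [D]
  7 | W B0 → L0 miss wb→B4 [D]
  8 | W B9 → L1 miss wb→B5 [D]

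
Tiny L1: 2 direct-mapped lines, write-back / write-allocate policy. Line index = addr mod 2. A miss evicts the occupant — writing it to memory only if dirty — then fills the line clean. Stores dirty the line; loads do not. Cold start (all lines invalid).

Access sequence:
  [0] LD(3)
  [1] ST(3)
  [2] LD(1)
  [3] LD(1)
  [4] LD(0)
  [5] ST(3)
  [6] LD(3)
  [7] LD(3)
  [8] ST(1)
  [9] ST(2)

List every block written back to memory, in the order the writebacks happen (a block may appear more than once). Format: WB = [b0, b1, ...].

WB = [3, 3]

0: R B3 -> L1 miss  d=-]
1: W B3 -> L1 hit  d=D]
2: R B1 -> L1 miss wb->B3  d=-]
3: R B1 -> L1 hit  d=-]
4: R B0 -> L0 miss  d=-]
5: W B3 -> L1 miss  d=D]
6: R B3 -> L1 hit  d=D]
7: R B3 -> L1 hit  d=D]
8: W B1 -> L1 miss wb->B3  d=D]
9: W B2 -> L0 miss  d=D]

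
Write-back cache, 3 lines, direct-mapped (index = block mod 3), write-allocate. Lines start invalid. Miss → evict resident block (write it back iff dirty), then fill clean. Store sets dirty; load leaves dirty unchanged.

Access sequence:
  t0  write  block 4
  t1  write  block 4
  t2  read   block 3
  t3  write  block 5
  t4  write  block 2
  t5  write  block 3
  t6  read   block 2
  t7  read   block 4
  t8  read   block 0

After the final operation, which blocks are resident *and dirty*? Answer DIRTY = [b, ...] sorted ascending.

DIRTY = [2, 4]

  0 | W B4 → L1 miss [D]
  1 | W B4 → L1 hit [D]
  2 | R B3 → L0 miss [-]
  3 | W B5 → L2 miss [D]
  4 | W B2 → L2 miss wb→B5 [D]
  5 | W B3 → L0 hit [D]
  6 | R B2 → L2 hit [D]
  7 | R B4 → L1 hit [D]
  8 | R B0 → L0 miss wb→B3 [-]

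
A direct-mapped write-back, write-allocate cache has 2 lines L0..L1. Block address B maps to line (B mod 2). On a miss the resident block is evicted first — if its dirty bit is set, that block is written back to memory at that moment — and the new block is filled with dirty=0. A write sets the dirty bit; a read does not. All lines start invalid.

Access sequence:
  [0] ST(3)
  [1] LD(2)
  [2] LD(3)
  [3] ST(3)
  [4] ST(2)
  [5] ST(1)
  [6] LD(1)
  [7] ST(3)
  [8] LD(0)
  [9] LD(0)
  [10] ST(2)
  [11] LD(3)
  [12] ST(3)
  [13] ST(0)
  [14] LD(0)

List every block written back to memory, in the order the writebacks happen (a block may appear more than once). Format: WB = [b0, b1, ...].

0: W B3 → L1 miss [D]
1: R B2 → L0 miss [-]
2: R B3 → L1 hit [D]
3: W B3 → L1 hit [D]
4: W B2 → L0 hit [D]
5: W B1 → L1 miss wb→B3 [D]
6: R B1 → L1 hit [D]
7: W B3 → L1 miss wb→B1 [D]
8: R B0 → L0 miss wb→B2 [-]
9: R B0 → L0 hit [-]
10: W B2 → L0 miss [D]
11: R B3 → L1 hit [D]
12: W B3 → L1 hit [D]
13: W B0 → L0 miss wb→B2 [D]
14: R B0 → L0 hit [D]

WB = [3, 1, 2, 2]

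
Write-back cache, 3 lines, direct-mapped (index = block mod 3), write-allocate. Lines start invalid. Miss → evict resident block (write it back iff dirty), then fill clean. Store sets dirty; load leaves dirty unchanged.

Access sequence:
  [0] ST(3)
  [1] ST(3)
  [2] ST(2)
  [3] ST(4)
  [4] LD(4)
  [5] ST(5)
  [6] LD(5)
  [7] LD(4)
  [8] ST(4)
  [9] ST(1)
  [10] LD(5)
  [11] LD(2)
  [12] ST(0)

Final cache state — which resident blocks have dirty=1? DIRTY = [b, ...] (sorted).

DIRTY = [0, 1]

0: W B3 -> L0 miss  d=D]
1: W B3 -> L0 hit  d=D]
2: W B2 -> L2 miss  d=D]
3: W B4 -> L1 miss  d=D]
4: R B4 -> L1 hit  d=D]
5: W B5 -> L2 miss wb->B2  d=D]
6: R B5 -> L2 hit  d=D]
7: R B4 -> L1 hit  d=D]
8: W B4 -> L1 hit  d=D]
9: W B1 -> L1 miss wb->B4  d=D]
10: R B5 -> L2 hit  d=D]
11: R B2 -> L2 miss wb->B5  d=-]
12: W B0 -> L0 miss wb->B3  d=D]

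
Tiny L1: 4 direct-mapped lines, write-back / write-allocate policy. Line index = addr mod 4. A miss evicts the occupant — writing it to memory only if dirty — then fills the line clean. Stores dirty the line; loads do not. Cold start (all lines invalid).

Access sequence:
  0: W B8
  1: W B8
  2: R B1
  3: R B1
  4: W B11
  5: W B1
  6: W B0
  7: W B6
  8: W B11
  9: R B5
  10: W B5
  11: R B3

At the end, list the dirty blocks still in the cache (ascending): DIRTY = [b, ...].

0: W B8 -> L0 miss  d=D]
1: W B8 -> L0 hit  d=D]
2: R B1 -> L1 miss  d=-]
3: R B1 -> L1 hit  d=-]
4: W B11 -> L3 miss  d=D]
5: W B1 -> L1 hit  d=D]
6: W B0 -> L0 miss wb->B8  d=D]
7: W B6 -> L2 miss  d=D]
8: W B11 -> L3 hit  d=D]
9: R B5 -> L1 miss wb->B1  d=-]
10: W B5 -> L1 hit  d=D]
11: R B3 -> L3 miss wb->B11  d=-]

DIRTY = [0, 5, 6]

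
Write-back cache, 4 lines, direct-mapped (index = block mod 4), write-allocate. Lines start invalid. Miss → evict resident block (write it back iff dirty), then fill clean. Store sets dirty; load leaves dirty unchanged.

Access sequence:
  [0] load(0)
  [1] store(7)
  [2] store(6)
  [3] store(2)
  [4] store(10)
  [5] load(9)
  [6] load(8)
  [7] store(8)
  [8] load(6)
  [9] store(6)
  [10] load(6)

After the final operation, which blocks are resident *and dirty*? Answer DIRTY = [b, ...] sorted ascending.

DIRTY = [6, 7, 8]

  0 | R B0 → L0 miss [-]
  1 | W B7 → L3 miss [D]
  2 | W B6 → L2 miss [D]
  3 | W B2 → L2 miss wb→B6 [D]
  4 | W B10 → L2 miss wb→B2 [D]
  5 | R B9 → L1 miss [-]
  6 | R B8 → L0 miss [-]
  7 | W B8 → L0 hit [D]
  8 | R B6 → L2 miss wb→B10 [-]
  9 | W B6 → L2 hit [D]
  10 | R B6 → L2 hit [D]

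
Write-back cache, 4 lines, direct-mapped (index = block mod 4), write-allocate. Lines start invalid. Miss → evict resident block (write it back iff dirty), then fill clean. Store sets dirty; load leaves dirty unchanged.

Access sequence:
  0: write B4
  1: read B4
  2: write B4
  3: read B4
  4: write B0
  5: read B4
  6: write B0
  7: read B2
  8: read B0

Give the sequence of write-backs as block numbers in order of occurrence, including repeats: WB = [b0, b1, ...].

WB = [4, 0]

  0 | W B4 → L0 miss [D]
  1 | R B4 → L0 hit [D]
  2 | W B4 → L0 hit [D]
  3 | R B4 → L0 hit [D]
  4 | W B0 → L0 miss wb→B4 [D]
  5 | R B4 → L0 miss wb→B0 [-]
  6 | W B0 → L0 miss [D]
  7 | R B2 → L2 miss [-]
  8 | R B0 → L0 hit [D]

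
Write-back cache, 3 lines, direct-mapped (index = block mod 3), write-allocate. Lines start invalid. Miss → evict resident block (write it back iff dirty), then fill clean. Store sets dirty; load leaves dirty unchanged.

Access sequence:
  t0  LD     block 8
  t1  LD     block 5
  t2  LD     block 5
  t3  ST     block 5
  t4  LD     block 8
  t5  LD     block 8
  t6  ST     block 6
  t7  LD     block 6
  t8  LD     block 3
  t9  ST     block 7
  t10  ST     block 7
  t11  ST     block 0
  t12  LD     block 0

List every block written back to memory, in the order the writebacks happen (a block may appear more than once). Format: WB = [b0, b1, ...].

0: R B8 -> L2 miss  d=-]
1: R B5 -> L2 miss  d=-]
2: R B5 -> L2 hit  d=-]
3: W B5 -> L2 hit  d=D]
4: R B8 -> L2 miss wb->B5  d=-]
5: R B8 -> L2 hit  d=-]
6: W B6 -> L0 miss  d=D]
7: R B6 -> L0 hit  d=D]
8: R B3 -> L0 miss wb->B6  d=-]
9: W B7 -> L1 miss  d=D]
10: W B7 -> L1 hit  d=D]
11: W B0 -> L0 miss  d=D]
12: R B0 -> L0 hit  d=D]

WB = [5, 6]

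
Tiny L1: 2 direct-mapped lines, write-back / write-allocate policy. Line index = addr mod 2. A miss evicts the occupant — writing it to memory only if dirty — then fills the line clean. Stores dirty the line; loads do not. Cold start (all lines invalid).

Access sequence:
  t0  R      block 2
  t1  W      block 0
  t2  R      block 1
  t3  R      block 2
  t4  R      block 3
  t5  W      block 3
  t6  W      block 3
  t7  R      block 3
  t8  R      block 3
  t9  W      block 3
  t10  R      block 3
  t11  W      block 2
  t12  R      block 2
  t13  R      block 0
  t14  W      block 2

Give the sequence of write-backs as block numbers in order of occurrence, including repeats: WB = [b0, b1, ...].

WB = [0, 2]

  0 | R B2 → L0 miss [-]
  1 | W B0 → L0 miss [D]
  2 | R B1 → L1 miss [-]
  3 | R B2 → L0 miss wb→B0 [-]
  4 | R B3 → L1 miss [-]
  5 | W B3 → L1 hit [D]
  6 | W B3 → L1 hit [D]
  7 | R B3 → L1 hit [D]
  8 | R B3 → L1 hit [D]
  9 | W B3 → L1 hit [D]
  10 | R B3 → L1 hit [D]
  11 | W B2 → L0 hit [D]
  12 | R B2 → L0 hit [D]
  13 | R B0 → L0 miss wb→B2 [-]
  14 | W B2 → L0 miss [D]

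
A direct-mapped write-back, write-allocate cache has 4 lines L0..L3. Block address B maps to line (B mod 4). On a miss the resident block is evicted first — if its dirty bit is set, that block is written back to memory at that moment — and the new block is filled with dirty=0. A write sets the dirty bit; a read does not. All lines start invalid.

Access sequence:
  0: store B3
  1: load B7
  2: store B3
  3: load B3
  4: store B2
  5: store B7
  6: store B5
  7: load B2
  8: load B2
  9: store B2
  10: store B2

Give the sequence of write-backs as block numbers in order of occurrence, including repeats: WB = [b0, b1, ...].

WB = [3, 3]

0: W B3 → L3 miss [D]
1: R B7 → L3 miss wb→B3 [-]
2: W B3 → L3 miss [D]
3: R B3 → L3 hit [D]
4: W B2 → L2 miss [D]
5: W B7 → L3 miss wb→B3 [D]
6: W B5 → L1 miss [D]
7: R B2 → L2 hit [D]
8: R B2 → L2 hit [D]
9: W B2 → L2 hit [D]
10: W B2 → L2 hit [D]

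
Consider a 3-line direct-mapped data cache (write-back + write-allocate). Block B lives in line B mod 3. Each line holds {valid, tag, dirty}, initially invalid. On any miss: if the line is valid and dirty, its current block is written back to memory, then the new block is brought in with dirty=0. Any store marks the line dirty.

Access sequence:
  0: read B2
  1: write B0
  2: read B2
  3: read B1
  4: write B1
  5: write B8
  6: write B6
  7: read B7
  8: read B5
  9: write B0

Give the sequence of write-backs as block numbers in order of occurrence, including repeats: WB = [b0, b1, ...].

  0 | R B2 → L2 miss [-]
  1 | W B0 → L0 miss [D]
  2 | R B2 → L2 hit [-]
  3 | R B1 → L1 miss [-]
  4 | W B1 → L1 hit [D]
  5 | W B8 → L2 miss [D]
  6 | W B6 → L0 miss wb→B0 [D]
  7 | R B7 → L1 miss wb→B1 [-]
  8 | R B5 → L2 miss wb→B8 [-]
  9 | W B0 → L0 miss wb→B6 [D]

WB = [0, 1, 8, 6]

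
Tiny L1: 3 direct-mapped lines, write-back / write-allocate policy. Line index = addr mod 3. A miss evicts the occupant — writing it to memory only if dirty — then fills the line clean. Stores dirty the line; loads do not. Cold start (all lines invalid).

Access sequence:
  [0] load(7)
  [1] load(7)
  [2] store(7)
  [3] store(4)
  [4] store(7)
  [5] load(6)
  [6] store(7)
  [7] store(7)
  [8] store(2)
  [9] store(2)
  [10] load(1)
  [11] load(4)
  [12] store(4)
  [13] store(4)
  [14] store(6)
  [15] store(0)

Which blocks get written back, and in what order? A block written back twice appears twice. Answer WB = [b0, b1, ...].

0: R B7 -> L1 miss  d=-]
1: R B7 -> L1 hit  d=-]
2: W B7 -> L1 hit  d=D]
3: W B4 -> L1 miss wb->B7  d=D]
4: W B7 -> L1 miss wb->B4  d=D]
5: R B6 -> L0 miss  d=-]
6: W B7 -> L1 hit  d=D]
7: W B7 -> L1 hit  d=D]
8: W B2 -> L2 miss  d=D]
9: W B2 -> L2 hit  d=D]
10: R B1 -> L1 miss wb->B7  d=-]
11: R B4 -> L1 miss  d=-]
12: W B4 -> L1 hit  d=D]
13: W B4 -> L1 hit  d=D]
14: W B6 -> L0 hit  d=D]
15: W B0 -> L0 miss wb->B6  d=D]

WB = [7, 4, 7, 6]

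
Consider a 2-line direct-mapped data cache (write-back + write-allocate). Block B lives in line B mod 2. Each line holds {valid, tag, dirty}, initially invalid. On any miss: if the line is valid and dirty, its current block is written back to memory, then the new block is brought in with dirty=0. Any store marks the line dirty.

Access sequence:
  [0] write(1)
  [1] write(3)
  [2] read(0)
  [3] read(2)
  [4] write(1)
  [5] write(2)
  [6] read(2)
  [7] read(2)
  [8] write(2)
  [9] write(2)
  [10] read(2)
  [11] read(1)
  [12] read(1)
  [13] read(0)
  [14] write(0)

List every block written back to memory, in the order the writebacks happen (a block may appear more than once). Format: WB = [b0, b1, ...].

0: W B1 → L1 miss [D]
1: W B3 → L1 miss wb→B1 [D]
2: R B0 → L0 miss [-]
3: R B2 → L0 miss [-]
4: W B1 → L1 miss wb→B3 [D]
5: W B2 → L0 hit [D]
6: R B2 → L0 hit [D]
7: R B2 → L0 hit [D]
8: W B2 → L0 hit [D]
9: W B2 → L0 hit [D]
10: R B2 → L0 hit [D]
11: R B1 → L1 hit [D]
12: R B1 → L1 hit [D]
13: R B0 → L0 miss wb→B2 [-]
14: W B0 → L0 hit [D]

WB = [1, 3, 2]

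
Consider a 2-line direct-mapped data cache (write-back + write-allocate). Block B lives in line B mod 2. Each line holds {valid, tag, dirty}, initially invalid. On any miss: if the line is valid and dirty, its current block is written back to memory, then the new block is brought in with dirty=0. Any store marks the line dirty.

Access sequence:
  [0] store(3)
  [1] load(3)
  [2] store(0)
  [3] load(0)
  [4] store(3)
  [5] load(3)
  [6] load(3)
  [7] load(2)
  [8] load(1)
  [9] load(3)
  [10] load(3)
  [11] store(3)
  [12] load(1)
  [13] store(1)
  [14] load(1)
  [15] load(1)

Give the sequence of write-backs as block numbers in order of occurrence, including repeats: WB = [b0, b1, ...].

  0 | W B3 → L1 miss [D]
  1 | R B3 → L1 hit [D]
  2 | W B0 → L0 miss [D]
  3 | R B0 → L0 hit [D]
  4 | W B3 → L1 hit [D]
  5 | R B3 → L1 hit [D]
  6 | R B3 → L1 hit [D]
  7 | R B2 → L0 miss wb→B0 [-]
  8 | R B1 → L1 miss wb→B3 [-]
  9 | R B3 → L1 miss [-]
  10 | R B3 → L1 hit [-]
  11 | W B3 → L1 hit [D]
  12 | R B1 → L1 miss wb→B3 [-]
  13 | W B1 → L1 hit [D]
  14 | R B1 → L1 hit [D]
  15 | R B1 → L1 hit [D]

WB = [0, 3, 3]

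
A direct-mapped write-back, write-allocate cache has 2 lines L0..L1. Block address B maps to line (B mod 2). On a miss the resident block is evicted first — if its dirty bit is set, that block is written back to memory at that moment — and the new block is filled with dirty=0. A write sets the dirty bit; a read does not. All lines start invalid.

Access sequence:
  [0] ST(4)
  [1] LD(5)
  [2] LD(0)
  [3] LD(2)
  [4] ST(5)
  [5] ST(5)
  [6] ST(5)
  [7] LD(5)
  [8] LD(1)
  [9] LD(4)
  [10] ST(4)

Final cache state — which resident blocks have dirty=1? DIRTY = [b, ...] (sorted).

DIRTY = [4]

  0 | W B4 → L0 miss [D]
  1 | R B5 → L1 miss [-]
  2 | R B0 → L0 miss wb→B4 [-]
  3 | R B2 → L0 miss [-]
  4 | W B5 → L1 hit [D]
  5 | W B5 → L1 hit [D]
  6 | W B5 → L1 hit [D]
  7 | R B5 → L1 hit [D]
  8 | R B1 → L1 miss wb→B5 [-]
  9 | R B4 → L0 miss [-]
  10 | W B4 → L0 hit [D]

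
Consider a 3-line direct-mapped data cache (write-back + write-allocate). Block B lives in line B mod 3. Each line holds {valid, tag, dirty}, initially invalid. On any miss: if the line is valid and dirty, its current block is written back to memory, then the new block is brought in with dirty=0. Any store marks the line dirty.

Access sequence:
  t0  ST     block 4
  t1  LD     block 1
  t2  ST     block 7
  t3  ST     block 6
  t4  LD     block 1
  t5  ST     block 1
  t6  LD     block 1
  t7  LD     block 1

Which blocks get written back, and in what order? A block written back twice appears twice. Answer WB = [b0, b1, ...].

  0 | W B4 → L1 miss [D]
  1 | R B1 → L1 miss wb→B4 [-]
  2 | W B7 → L1 miss [D]
  3 | W B6 → L0 miss [D]
  4 | R B1 → L1 miss wb→B7 [-]
  5 | W B1 → L1 hit [D]
  6 | R B1 → L1 hit [D]
  7 | R B1 → L1 hit [D]

WB = [4, 7]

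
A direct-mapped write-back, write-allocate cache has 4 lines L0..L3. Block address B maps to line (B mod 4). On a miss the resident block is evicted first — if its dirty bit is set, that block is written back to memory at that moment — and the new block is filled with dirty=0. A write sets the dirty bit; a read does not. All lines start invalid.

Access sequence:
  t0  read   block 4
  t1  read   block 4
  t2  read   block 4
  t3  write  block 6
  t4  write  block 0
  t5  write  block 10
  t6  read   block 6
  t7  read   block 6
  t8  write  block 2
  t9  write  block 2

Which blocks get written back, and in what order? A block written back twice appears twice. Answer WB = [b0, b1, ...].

0: R B4 → L0 miss [-]
1: R B4 → L0 hit [-]
2: R B4 → L0 hit [-]
3: W B6 → L2 miss [D]
4: W B0 → L0 miss [D]
5: W B10 → L2 miss wb→B6 [D]
6: R B6 → L2 miss wb→B10 [-]
7: R B6 → L2 hit [-]
8: W B2 → L2 miss [D]
9: W B2 → L2 hit [D]

WB = [6, 10]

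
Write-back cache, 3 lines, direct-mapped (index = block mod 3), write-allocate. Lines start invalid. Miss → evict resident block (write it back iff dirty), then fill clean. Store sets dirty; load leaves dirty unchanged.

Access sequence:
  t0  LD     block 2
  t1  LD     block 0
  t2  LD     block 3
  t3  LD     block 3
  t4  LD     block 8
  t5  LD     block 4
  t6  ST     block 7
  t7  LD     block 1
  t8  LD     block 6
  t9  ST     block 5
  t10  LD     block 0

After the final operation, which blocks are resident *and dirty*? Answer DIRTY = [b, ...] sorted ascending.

  0 | R B2 → L2 miss [-]
  1 | R B0 → L0 miss [-]
  2 | R B3 → L0 miss [-]
  3 | R B3 → L0 hit [-]
  4 | R B8 → L2 miss [-]
  5 | R B4 → L1 miss [-]
  6 | W B7 → L1 miss [D]
  7 | R B1 → L1 miss wb→B7 [-]
  8 | R B6 → L0 miss [-]
  9 | W B5 → L2 miss [D]
  10 | R B0 → L0 miss [-]

DIRTY = [5]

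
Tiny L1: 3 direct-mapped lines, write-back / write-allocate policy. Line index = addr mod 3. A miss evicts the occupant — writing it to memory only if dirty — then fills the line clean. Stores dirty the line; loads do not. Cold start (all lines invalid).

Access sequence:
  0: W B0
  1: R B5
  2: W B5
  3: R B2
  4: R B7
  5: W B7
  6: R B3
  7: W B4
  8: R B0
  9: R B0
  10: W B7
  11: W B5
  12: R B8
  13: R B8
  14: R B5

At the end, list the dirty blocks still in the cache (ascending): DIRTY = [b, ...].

DIRTY = [7]

0: W B0 → L0 miss [D]
1: R B5 → L2 miss [-]
2: W B5 → L2 hit [D]
3: R B2 → L2 miss wb→B5 [-]
4: R B7 → L1 miss [-]
5: W B7 → L1 hit [D]
6: R B3 → L0 miss wb→B0 [-]
7: W B4 → L1 miss wb→B7 [D]
8: R B0 → L0 miss [-]
9: R B0 → L0 hit [-]
10: W B7 → L1 miss wb→B4 [D]
11: W B5 → L2 miss [D]
12: R B8 → L2 miss wb→B5 [-]
13: R B8 → L2 hit [-]
14: R B5 → L2 miss [-]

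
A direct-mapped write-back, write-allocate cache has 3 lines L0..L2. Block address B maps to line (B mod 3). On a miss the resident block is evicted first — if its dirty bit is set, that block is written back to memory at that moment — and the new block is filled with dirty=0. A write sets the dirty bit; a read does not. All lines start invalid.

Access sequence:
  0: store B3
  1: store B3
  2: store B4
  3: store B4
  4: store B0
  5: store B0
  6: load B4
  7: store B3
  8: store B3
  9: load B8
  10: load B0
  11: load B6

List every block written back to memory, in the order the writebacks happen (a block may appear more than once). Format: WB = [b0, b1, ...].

0: W B3 -> L0 miss  d=D]
1: W B3 -> L0 hit  d=D]
2: W B4 -> L1 miss  d=D]
3: W B4 -> L1 hit  d=D]
4: W B0 -> L0 miss wb->B3  d=D]
5: W B0 -> L0 hit  d=D]
6: R B4 -> L1 hit  d=D]
7: W B3 -> L0 miss wb->B0  d=D]
8: W B3 -> L0 hit  d=D]
9: R B8 -> L2 miss  d=-]
10: R B0 -> L0 miss wb->B3  d=-]
11: R B6 -> L0 miss  d=-]

WB = [3, 0, 3]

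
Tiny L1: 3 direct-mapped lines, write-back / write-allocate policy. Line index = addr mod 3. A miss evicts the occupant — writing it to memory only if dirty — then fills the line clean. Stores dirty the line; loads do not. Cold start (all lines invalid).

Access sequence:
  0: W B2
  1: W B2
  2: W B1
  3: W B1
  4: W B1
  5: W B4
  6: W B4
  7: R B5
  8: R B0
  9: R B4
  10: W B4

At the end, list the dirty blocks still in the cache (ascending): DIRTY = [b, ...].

DIRTY = [4]

  0 | W B2 → L2 miss [D]
  1 | W B2 → L2 hit [D]
  2 | W B1 → L1 miss [D]
  3 | W B1 → L1 hit [D]
  4 | W B1 → L1 hit [D]
  5 | W B4 → L1 miss wb→B1 [D]
  6 | W B4 → L1 hit [D]
  7 | R B5 → L2 miss wb→B2 [-]
  8 | R B0 → L0 miss [-]
  9 | R B4 → L1 hit [D]
  10 | W B4 → L1 hit [D]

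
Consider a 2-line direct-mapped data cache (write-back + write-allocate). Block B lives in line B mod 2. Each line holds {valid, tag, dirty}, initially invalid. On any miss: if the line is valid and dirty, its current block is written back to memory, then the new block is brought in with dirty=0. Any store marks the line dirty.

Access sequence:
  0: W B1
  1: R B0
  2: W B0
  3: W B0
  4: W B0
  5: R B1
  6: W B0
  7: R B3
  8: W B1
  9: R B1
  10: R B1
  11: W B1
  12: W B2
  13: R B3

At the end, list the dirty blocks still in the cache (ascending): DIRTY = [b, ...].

  0 | W B1 → L1 miss [D]
  1 | R B0 → L0 miss [-]
  2 | W B0 → L0 hit [D]
  3 | W B0 → L0 hit [D]
  4 | W B0 → L0 hit [D]
  5 | R B1 → L1 hit [D]
  6 | W B0 → L0 hit [D]
  7 | R B3 → L1 miss wb→B1 [-]
  8 | W B1 → L1 miss [D]
  9 | R B1 → L1 hit [D]
  10 | R B1 → L1 hit [D]
  11 | W B1 → L1 hit [D]
  12 | W B2 → L0 miss wb→B0 [D]
  13 | R B3 → L1 miss wb→B1 [-]

DIRTY = [2]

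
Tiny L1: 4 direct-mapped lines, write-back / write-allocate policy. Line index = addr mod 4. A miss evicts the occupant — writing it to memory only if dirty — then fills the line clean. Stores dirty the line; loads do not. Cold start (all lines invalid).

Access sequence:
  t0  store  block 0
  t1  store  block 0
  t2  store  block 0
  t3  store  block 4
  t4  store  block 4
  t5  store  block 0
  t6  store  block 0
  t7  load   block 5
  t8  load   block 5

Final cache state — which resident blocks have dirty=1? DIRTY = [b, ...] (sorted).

0: W B0 → L0 miss [D]
1: W B0 → L0 hit [D]
2: W B0 → L0 hit [D]
3: W B4 → L0 miss wb→B0 [D]
4: W B4 → L0 hit [D]
5: W B0 → L0 miss wb→B4 [D]
6: W B0 → L0 hit [D]
7: R B5 → L1 miss [-]
8: R B5 → L1 hit [-]

DIRTY = [0]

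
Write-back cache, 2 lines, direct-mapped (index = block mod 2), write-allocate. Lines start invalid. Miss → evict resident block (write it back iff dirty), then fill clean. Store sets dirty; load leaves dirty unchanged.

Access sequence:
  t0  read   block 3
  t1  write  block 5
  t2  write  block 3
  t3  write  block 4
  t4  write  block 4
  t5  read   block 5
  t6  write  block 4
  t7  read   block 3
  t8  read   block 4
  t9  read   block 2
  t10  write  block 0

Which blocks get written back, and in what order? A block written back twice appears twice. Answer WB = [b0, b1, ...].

WB = [5, 3, 4]

  0 | R B3 → L1 miss [-]
  1 | W B5 → L1 miss [D]
  2 | W B3 → L1 miss wb→B5 [D]
  3 | W B4 → L0 miss [D]
  4 | W B4 → L0 hit [D]
  5 | R B5 → L1 miss wb→B3 [-]
  6 | W B4 → L0 hit [D]
  7 | R B3 → L1 miss [-]
  8 | R B4 → L0 hit [D]
  9 | R B2 → L0 miss wb→B4 [-]
  10 | W B0 → L0 miss [D]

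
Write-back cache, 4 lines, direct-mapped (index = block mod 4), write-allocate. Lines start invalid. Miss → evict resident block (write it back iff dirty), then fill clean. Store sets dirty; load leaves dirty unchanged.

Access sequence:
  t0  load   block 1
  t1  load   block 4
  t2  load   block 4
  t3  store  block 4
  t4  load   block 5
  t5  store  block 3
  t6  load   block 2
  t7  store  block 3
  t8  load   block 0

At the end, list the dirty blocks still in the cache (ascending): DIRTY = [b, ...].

0: R B1 → L1 miss [-]
1: R B4 → L0 miss [-]
2: R B4 → L0 hit [-]
3: W B4 → L0 hit [D]
4: R B5 → L1 miss [-]
5: W B3 → L3 miss [D]
6: R B2 → L2 miss [-]
7: W B3 → L3 hit [D]
8: R B0 → L0 miss wb→B4 [-]

DIRTY = [3]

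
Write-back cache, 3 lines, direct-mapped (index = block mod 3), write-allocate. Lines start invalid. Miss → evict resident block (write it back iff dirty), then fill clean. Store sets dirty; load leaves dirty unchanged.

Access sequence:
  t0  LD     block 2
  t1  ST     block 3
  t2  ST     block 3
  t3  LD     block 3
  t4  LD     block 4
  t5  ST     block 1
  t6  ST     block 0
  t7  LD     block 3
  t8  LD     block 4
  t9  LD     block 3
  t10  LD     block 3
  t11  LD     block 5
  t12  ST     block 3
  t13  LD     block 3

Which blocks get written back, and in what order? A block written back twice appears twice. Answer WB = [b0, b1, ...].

0: R B2 → L2 miss [-]
1: W B3 → L0 miss [D]
2: W B3 → L0 hit [D]
3: R B3 → L0 hit [D]
4: R B4 → L1 miss [-]
5: W B1 → L1 miss [D]
6: W B0 → L0 miss wb→B3 [D]
7: R B3 → L0 miss wb→B0 [-]
8: R B4 → L1 miss wb→B1 [-]
9: R B3 → L0 hit [-]
10: R B3 → L0 hit [-]
11: R B5 → L2 miss [-]
12: W B3 → L0 hit [D]
13: R B3 → L0 hit [D]

WB = [3, 0, 1]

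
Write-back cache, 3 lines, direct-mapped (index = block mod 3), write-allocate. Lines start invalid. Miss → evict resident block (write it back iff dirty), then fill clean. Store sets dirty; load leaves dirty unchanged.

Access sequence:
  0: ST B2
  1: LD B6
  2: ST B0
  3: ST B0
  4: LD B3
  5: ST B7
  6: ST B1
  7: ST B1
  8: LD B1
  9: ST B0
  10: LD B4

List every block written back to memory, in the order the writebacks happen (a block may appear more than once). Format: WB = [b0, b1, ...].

WB = [0, 7, 1]

  0 | W B2 → L2 miss [D]
  1 | R B6 → L0 miss [-]
  2 | W B0 → L0 miss [D]
  3 | W B0 → L0 hit [D]
  4 | R B3 → L0 miss wb→B0 [-]
  5 | W B7 → L1 miss [D]
  6 | W B1 → L1 miss wb→B7 [D]
  7 | W B1 → L1 hit [D]
  8 | R B1 → L1 hit [D]
  9 | W B0 → L0 miss [D]
  10 | R B4 → L1 miss wb→B1 [-]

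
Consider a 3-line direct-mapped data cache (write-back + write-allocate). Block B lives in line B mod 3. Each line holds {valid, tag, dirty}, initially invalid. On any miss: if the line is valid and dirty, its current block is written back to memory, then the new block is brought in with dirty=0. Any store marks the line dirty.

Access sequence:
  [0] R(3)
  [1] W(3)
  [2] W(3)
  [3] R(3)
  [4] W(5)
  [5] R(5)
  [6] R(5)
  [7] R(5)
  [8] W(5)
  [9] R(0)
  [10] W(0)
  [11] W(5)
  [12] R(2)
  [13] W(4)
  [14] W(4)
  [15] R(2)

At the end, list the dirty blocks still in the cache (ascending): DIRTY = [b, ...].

DIRTY = [0, 4]

0: R B3 -> L0 miss  d=-]
1: W B3 -> L0 hit  d=D]
2: W B3 -> L0 hit  d=D]
3: R B3 -> L0 hit  d=D]
4: W B5 -> L2 miss  d=D]
5: R B5 -> L2 hit  d=D]
6: R B5 -> L2 hit  d=D]
7: R B5 -> L2 hit  d=D]
8: W B5 -> L2 hit  d=D]
9: R B0 -> L0 miss wb->B3  d=-]
10: W B0 -> L0 hit  d=D]
11: W B5 -> L2 hit  d=D]
12: R B2 -> L2 miss wb->B5  d=-]
13: W B4 -> L1 miss  d=D]
14: W B4 -> L1 hit  d=D]
15: R B2 -> L2 hit  d=-]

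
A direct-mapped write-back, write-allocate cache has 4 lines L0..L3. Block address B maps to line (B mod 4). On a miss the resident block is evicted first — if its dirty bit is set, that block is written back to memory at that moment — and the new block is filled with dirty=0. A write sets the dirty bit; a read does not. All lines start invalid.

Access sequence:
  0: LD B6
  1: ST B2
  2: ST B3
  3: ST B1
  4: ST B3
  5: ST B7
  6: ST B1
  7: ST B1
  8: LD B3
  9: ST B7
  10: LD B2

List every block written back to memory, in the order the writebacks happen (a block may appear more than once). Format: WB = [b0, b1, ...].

WB = [3, 7]

  0 | R B6 → L2 miss [-]
  1 | W B2 → L2 miss [D]
  2 | W B3 → L3 miss [D]
  3 | W B1 → L1 miss [D]
  4 | W B3 → L3 hit [D]
  5 | W B7 → L3 miss wb→B3 [D]
  6 | W B1 → L1 hit [D]
  7 | W B1 → L1 hit [D]
  8 | R B3 → L3 miss wb→B7 [-]
  9 | W B7 → L3 miss [D]
  10 | R B2 → L2 hit [D]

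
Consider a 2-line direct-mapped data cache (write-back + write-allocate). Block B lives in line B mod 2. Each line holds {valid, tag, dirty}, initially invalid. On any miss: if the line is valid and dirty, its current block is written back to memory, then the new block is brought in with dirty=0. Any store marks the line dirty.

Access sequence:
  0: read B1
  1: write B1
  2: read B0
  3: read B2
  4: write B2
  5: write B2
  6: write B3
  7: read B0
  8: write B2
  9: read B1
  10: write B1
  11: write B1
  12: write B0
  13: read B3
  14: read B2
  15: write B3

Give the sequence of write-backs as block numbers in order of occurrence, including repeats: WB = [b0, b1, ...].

  0 | R B1 → L1 miss [-]
  1 | W B1 → L1 hit [D]
  2 | R B0 → L0 miss [-]
  3 | R B2 → L0 miss [-]
  4 | W B2 → L0 hit [D]
  5 | W B2 → L0 hit [D]
  6 | W B3 → L1 miss wb→B1 [D]
  7 | R B0 → L0 miss wb→B2 [-]
  8 | W B2 → L0 miss [D]
  9 | R B1 → L1 miss wb→B3 [-]
  10 | W B1 → L1 hit [D]
  11 | W B1 → L1 hit [D]
  12 | W B0 → L0 miss wb→B2 [D]
  13 | R B3 → L1 miss wb→B1 [-]
  14 | R B2 → L0 miss wb→B0 [-]
  15 | W B3 → L1 hit [D]

WB = [1, 2, 3, 2, 1, 0]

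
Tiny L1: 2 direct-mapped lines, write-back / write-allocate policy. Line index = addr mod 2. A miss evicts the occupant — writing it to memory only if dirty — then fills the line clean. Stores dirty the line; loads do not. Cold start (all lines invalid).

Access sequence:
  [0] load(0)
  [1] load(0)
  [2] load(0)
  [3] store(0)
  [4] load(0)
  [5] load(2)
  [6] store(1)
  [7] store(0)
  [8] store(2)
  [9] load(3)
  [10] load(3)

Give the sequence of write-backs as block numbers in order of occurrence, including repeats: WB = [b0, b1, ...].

WB = [0, 0, 1]

0: R B0 -> L0 miss  d=-]
1: R B0 -> L0 hit  d=-]
2: R B0 -> L0 hit  d=-]
3: W B0 -> L0 hit  d=D]
4: R B0 -> L0 hit  d=D]
5: R B2 -> L0 miss wb->B0  d=-]
6: W B1 -> L1 miss  d=D]
7: W B0 -> L0 miss  d=D]
8: W B2 -> L0 miss wb->B0  d=D]
9: R B3 -> L1 miss wb->B1  d=-]
10: R B3 -> L1 hit  d=-]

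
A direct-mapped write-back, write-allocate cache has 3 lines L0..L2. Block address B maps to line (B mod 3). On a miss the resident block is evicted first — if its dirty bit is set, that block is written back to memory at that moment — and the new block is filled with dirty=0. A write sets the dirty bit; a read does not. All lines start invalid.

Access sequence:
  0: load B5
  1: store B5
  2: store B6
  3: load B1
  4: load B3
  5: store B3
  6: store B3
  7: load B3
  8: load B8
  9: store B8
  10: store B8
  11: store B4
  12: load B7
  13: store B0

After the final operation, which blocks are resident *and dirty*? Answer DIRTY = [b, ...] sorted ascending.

0: R B5 -> L2 miss  d=-]
1: W B5 -> L2 hit  d=D]
2: W B6 -> L0 miss  d=D]
3: R B1 -> L1 miss  d=-]
4: R B3 -> L0 miss wb->B6  d=-]
5: W B3 -> L0 hit  d=D]
6: W B3 -> L0 hit  d=D]
7: R B3 -> L0 hit  d=D]
8: R B8 -> L2 miss wb->B5  d=-]
9: W B8 -> L2 hit  d=D]
10: W B8 -> L2 hit  d=D]
11: W B4 -> L1 miss  d=D]
12: R B7 -> L1 miss wb->B4  d=-]
13: W B0 -> L0 miss wb->B3  d=D]

DIRTY = [0, 8]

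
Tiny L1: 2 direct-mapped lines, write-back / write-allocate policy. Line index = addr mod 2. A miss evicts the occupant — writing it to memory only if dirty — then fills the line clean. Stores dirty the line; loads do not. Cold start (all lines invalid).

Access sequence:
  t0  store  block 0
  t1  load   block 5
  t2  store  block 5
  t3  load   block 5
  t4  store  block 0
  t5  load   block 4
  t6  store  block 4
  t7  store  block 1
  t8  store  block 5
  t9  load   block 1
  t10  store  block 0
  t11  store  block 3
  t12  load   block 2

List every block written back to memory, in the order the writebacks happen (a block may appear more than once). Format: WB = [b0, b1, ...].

WB = [0, 5, 1, 5, 4, 0]

0: W B0 → L0 miss [D]
1: R B5 → L1 miss [-]
2: W B5 → L1 hit [D]
3: R B5 → L1 hit [D]
4: W B0 → L0 hit [D]
5: R B4 → L0 miss wb→B0 [-]
6: W B4 → L0 hit [D]
7: W B1 → L1 miss wb→B5 [D]
8: W B5 → L1 miss wb→B1 [D]
9: R B1 → L1 miss wb→B5 [-]
10: W B0 → L0 miss wb→B4 [D]
11: W B3 → L1 miss [D]
12: R B2 → L0 miss wb→B0 [-]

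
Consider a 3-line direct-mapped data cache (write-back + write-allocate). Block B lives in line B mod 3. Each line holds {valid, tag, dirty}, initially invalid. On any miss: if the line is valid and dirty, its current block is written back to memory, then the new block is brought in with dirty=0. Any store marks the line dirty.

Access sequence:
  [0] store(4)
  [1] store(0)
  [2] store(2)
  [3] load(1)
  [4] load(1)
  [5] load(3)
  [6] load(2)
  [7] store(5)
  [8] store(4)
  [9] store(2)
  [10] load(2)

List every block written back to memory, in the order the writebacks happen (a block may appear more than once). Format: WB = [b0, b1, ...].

WB = [4, 0, 2, 5]

0: W B4 → L1 miss [D]
1: W B0 → L0 miss [D]
2: W B2 → L2 miss [D]
3: R B1 → L1 miss wb→B4 [-]
4: R B1 → L1 hit [-]
5: R B3 → L0 miss wb→B0 [-]
6: R B2 → L2 hit [D]
7: W B5 → L2 miss wb→B2 [D]
8: W B4 → L1 miss [D]
9: W B2 → L2 miss wb→B5 [D]
10: R B2 → L2 hit [D]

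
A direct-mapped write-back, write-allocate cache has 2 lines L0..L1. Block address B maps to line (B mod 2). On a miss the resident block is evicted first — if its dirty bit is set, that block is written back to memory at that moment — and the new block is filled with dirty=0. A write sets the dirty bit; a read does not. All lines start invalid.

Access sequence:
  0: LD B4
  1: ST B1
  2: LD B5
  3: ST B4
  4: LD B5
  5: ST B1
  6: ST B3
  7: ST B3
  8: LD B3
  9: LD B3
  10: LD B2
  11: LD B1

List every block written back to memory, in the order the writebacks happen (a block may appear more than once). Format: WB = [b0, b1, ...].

  0 | R B4 → L0 miss [-]
  1 | W B1 → L1 miss [D]
  2 | R B5 → L1 miss wb→B1 [-]
  3 | W B4 → L0 hit [D]
  4 | R B5 → L1 hit [-]
  5 | W B1 → L1 miss [D]
  6 | W B3 → L1 miss wb→B1 [D]
  7 | W B3 → L1 hit [D]
  8 | R B3 → L1 hit [D]
  9 | R B3 → L1 hit [D]
  10 | R B2 → L0 miss wb→B4 [-]
  11 | R B1 → L1 miss wb→B3 [-]

WB = [1, 1, 4, 3]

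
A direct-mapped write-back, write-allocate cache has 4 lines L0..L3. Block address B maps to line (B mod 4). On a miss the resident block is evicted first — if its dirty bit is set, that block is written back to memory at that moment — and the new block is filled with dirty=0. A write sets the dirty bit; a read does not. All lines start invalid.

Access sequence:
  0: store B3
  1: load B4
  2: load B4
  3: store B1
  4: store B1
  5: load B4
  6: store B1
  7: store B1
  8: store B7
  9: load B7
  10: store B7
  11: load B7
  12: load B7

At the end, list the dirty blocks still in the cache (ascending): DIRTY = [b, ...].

DIRTY = [1, 7]

  0 | W B3 → L3 miss [D]
  1 | R B4 → L0 miss [-]
  2 | R B4 → L0 hit [-]
  3 | W B1 → L1 miss [D]
  4 | W B1 → L1 hit [D]
  5 | R B4 → L0 hit [-]
  6 | W B1 → L1 hit [D]
  7 | W B1 → L1 hit [D]
  8 | W B7 → L3 miss wb→B3 [D]
  9 | R B7 → L3 hit [D]
  10 | W B7 → L3 hit [D]
  11 | R B7 → L3 hit [D]
  12 | R B7 → L3 hit [D]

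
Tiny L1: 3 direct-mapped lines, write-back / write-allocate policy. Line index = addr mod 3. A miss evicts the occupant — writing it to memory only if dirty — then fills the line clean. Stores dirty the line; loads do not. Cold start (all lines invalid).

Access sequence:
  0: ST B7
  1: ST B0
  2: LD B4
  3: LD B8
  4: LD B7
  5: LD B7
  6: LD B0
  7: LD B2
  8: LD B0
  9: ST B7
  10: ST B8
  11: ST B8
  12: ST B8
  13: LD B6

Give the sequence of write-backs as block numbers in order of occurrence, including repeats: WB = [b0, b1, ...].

WB = [7, 0]

0: W B7 -> L1 miss  d=D]
1: W B0 -> L0 miss  d=D]
2: R B4 -> L1 miss wb->B7  d=-]
3: R B8 -> L2 miss  d=-]
4: R B7 -> L1 miss  d=-]
5: R B7 -> L1 hit  d=-]
6: R B0 -> L0 hit  d=D]
7: R B2 -> L2 miss  d=-]
8: R B0 -> L0 hit  d=D]
9: W B7 -> L1 hit  d=D]
10: W B8 -> L2 miss  d=D]
11: W B8 -> L2 hit  d=D]
12: W B8 -> L2 hit  d=D]
13: R B6 -> L0 miss wb->B0  d=-]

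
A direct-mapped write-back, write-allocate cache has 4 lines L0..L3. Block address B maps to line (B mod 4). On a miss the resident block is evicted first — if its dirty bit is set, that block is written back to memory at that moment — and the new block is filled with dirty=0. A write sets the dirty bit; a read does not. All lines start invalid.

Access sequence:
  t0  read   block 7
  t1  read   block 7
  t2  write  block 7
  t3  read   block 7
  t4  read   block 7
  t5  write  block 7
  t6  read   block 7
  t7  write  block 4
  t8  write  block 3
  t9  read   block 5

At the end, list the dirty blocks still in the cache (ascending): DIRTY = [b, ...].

0: R B7 -> L3 miss  d=-]
1: R B7 -> L3 hit  d=-]
2: W B7 -> L3 hit  d=D]
3: R B7 -> L3 hit  d=D]
4: R B7 -> L3 hit  d=D]
5: W B7 -> L3 hit  d=D]
6: R B7 -> L3 hit  d=D]
7: W B4 -> L0 miss  d=D]
8: W B3 -> L3 miss wb->B7  d=D]
9: R B5 -> L1 miss  d=-]

DIRTY = [3, 4]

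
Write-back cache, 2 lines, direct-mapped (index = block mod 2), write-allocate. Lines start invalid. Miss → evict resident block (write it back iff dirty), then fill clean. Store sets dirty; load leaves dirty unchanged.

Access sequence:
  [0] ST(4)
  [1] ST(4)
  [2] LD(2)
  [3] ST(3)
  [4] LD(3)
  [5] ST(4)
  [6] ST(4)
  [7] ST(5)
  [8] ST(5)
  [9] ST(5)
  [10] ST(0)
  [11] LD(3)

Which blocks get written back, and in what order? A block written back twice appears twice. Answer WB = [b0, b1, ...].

WB = [4, 3, 4, 5]

0: W B4 → L0 miss [D]
1: W B4 → L0 hit [D]
2: R B2 → L0 miss wb→B4 [-]
3: W B3 → L1 miss [D]
4: R B3 → L1 hit [D]
5: W B4 → L0 miss [D]
6: W B4 → L0 hit [D]
7: W B5 → L1 miss wb→B3 [D]
8: W B5 → L1 hit [D]
9: W B5 → L1 hit [D]
10: W B0 → L0 miss wb→B4 [D]
11: R B3 → L1 miss wb→B5 [-]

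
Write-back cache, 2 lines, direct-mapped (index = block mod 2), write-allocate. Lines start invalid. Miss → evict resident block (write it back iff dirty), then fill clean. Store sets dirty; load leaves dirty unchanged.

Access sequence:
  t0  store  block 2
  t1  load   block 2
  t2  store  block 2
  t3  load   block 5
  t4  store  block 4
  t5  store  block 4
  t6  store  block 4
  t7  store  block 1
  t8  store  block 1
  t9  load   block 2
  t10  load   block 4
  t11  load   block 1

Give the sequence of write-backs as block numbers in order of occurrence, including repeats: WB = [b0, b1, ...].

  0 | W B2 → L0 miss [D]
  1 | R B2 → L0 hit [D]
  2 | W B2 → L0 hit [D]
  3 | R B5 → L1 miss [-]
  4 | W B4 → L0 miss wb→B2 [D]
  5 | W B4 → L0 hit [D]
  6 | W B4 → L0 hit [D]
  7 | W B1 → L1 miss [D]
  8 | W B1 → L1 hit [D]
  9 | R B2 → L0 miss wb→B4 [-]
  10 | R B4 → L0 miss [-]
  11 | R B1 → L1 hit [D]

WB = [2, 4]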